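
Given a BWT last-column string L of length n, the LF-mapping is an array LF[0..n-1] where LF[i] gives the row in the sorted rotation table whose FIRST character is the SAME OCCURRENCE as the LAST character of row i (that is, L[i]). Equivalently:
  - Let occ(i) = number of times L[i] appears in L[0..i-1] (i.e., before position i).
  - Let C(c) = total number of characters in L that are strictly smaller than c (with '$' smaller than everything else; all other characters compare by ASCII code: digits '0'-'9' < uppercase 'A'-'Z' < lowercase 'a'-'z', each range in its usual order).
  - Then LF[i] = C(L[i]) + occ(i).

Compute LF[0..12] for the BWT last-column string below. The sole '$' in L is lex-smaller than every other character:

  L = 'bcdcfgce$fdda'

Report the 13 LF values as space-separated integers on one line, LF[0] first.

Char counts: '$':1, 'a':1, 'b':1, 'c':3, 'd':3, 'e':1, 'f':2, 'g':1
C (first-col start): C('$')=0, C('a')=1, C('b')=2, C('c')=3, C('d')=6, C('e')=9, C('f')=10, C('g')=12
L[0]='b': occ=0, LF[0]=C('b')+0=2+0=2
L[1]='c': occ=0, LF[1]=C('c')+0=3+0=3
L[2]='d': occ=0, LF[2]=C('d')+0=6+0=6
L[3]='c': occ=1, LF[3]=C('c')+1=3+1=4
L[4]='f': occ=0, LF[4]=C('f')+0=10+0=10
L[5]='g': occ=0, LF[5]=C('g')+0=12+0=12
L[6]='c': occ=2, LF[6]=C('c')+2=3+2=5
L[7]='e': occ=0, LF[7]=C('e')+0=9+0=9
L[8]='$': occ=0, LF[8]=C('$')+0=0+0=0
L[9]='f': occ=1, LF[9]=C('f')+1=10+1=11
L[10]='d': occ=1, LF[10]=C('d')+1=6+1=7
L[11]='d': occ=2, LF[11]=C('d')+2=6+2=8
L[12]='a': occ=0, LF[12]=C('a')+0=1+0=1

Answer: 2 3 6 4 10 12 5 9 0 11 7 8 1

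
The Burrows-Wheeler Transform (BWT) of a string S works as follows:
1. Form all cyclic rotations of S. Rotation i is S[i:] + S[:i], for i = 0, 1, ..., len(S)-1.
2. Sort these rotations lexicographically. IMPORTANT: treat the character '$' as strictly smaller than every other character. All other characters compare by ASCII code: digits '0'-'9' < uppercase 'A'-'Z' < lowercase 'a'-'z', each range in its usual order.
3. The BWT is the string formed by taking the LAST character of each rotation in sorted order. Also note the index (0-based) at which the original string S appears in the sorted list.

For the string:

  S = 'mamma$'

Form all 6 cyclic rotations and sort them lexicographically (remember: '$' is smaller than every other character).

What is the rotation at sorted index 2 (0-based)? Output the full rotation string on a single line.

Answer: amma$m

Derivation:
All 6 rotations (rotation i = S[i:]+S[:i]):
  rot[0] = mamma$
  rot[1] = amma$m
  rot[2] = mma$ma
  rot[3] = ma$mam
  rot[4] = a$mamm
  rot[5] = $mamma
Sorted (with $ < everything):
  sorted[0] = $mamma
  sorted[1] = a$mamm
  sorted[2] = amma$m
  sorted[3] = ma$mam
  sorted[4] = mamma$
  sorted[5] = mma$ma
sorted[2] = amma$m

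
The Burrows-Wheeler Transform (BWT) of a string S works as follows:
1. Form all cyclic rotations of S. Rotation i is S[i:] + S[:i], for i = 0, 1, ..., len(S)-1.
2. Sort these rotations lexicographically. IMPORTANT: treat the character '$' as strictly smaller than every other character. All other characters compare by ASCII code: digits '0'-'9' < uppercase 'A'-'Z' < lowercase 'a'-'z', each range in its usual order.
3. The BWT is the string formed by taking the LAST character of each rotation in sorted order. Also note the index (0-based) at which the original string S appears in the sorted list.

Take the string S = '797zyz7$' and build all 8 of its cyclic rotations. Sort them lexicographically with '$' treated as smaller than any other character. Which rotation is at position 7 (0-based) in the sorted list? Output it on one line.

Answer: zyz7$797

Derivation:
All 8 rotations (rotation i = S[i:]+S[:i]):
  rot[0] = 797zyz7$
  rot[1] = 97zyz7$7
  rot[2] = 7zyz7$79
  rot[3] = zyz7$797
  rot[4] = yz7$797z
  rot[5] = z7$797zy
  rot[6] = 7$797zyz
  rot[7] = $797zyz7
Sorted (with $ < everything):
  sorted[0] = $797zyz7
  sorted[1] = 7$797zyz
  sorted[2] = 797zyz7$
  sorted[3] = 7zyz7$79
  sorted[4] = 97zyz7$7
  sorted[5] = yz7$797z
  sorted[6] = z7$797zy
  sorted[7] = zyz7$797
sorted[7] = zyz7$797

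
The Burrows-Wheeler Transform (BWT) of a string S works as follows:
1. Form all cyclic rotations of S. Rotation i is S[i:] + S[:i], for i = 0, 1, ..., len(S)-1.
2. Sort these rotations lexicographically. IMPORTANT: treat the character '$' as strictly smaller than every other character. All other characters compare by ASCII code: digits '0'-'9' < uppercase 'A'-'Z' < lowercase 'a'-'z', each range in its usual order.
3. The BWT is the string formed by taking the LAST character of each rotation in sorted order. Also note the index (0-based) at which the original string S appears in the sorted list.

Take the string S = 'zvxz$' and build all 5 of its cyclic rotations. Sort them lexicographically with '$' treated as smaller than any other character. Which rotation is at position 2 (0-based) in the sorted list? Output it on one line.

All 5 rotations (rotation i = S[i:]+S[:i]):
  rot[0] = zvxz$
  rot[1] = vxz$z
  rot[2] = xz$zv
  rot[3] = z$zvx
  rot[4] = $zvxz
Sorted (with $ < everything):
  sorted[0] = $zvxz
  sorted[1] = vxz$z
  sorted[2] = xz$zv
  sorted[3] = z$zvx
  sorted[4] = zvxz$
sorted[2] = xz$zv

Answer: xz$zv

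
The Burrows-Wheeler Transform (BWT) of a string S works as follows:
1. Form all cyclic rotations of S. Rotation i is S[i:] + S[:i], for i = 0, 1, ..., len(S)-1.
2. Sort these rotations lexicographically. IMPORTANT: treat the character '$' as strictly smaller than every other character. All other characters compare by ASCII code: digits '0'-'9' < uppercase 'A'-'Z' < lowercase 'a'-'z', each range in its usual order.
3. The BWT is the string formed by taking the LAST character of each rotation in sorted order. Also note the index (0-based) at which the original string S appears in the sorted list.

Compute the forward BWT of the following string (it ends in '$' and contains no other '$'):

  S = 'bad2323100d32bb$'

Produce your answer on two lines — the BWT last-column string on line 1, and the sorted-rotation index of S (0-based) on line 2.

Answer: b1033d322dbb$2a0
12

Derivation:
All 16 rotations (rotation i = S[i:]+S[:i]):
  rot[0] = bad2323100d32bb$
  rot[1] = ad2323100d32bb$b
  rot[2] = d2323100d32bb$ba
  rot[3] = 2323100d32bb$bad
  rot[4] = 323100d32bb$bad2
  rot[5] = 23100d32bb$bad23
  rot[6] = 3100d32bb$bad232
  rot[7] = 100d32bb$bad2323
  rot[8] = 00d32bb$bad23231
  rot[9] = 0d32bb$bad232310
  rot[10] = d32bb$bad2323100
  rot[11] = 32bb$bad2323100d
  rot[12] = 2bb$bad2323100d3
  rot[13] = bb$bad2323100d32
  rot[14] = b$bad2323100d32b
  rot[15] = $bad2323100d32bb
Sorted (with $ < everything):
  sorted[0] = $bad2323100d32bb  (last char: 'b')
  sorted[1] = 00d32bb$bad23231  (last char: '1')
  sorted[2] = 0d32bb$bad232310  (last char: '0')
  sorted[3] = 100d32bb$bad2323  (last char: '3')
  sorted[4] = 23100d32bb$bad23  (last char: '3')
  sorted[5] = 2323100d32bb$bad  (last char: 'd')
  sorted[6] = 2bb$bad2323100d3  (last char: '3')
  sorted[7] = 3100d32bb$bad232  (last char: '2')
  sorted[8] = 323100d32bb$bad2  (last char: '2')
  sorted[9] = 32bb$bad2323100d  (last char: 'd')
  sorted[10] = ad2323100d32bb$b  (last char: 'b')
  sorted[11] = b$bad2323100d32b  (last char: 'b')
  sorted[12] = bad2323100d32bb$  (last char: '$')
  sorted[13] = bb$bad2323100d32  (last char: '2')
  sorted[14] = d2323100d32bb$ba  (last char: 'a')
  sorted[15] = d32bb$bad2323100  (last char: '0')
Last column: b1033d322dbb$2a0
Original string S is at sorted index 12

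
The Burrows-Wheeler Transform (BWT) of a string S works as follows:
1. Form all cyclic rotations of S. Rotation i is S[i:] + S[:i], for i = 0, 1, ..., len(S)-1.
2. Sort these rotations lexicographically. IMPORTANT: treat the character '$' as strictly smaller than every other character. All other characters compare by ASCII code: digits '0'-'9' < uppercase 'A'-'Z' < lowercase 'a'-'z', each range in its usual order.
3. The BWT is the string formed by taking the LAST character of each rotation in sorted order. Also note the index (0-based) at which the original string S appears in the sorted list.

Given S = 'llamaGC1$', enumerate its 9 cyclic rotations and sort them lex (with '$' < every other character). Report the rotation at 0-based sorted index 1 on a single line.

All 9 rotations (rotation i = S[i:]+S[:i]):
  rot[0] = llamaGC1$
  rot[1] = lamaGC1$l
  rot[2] = amaGC1$ll
  rot[3] = maGC1$lla
  rot[4] = aGC1$llam
  rot[5] = GC1$llama
  rot[6] = C1$llamaG
  rot[7] = 1$llamaGC
  rot[8] = $llamaGC1
Sorted (with $ < everything):
  sorted[0] = $llamaGC1
  sorted[1] = 1$llamaGC
  sorted[2] = C1$llamaG
  sorted[3] = GC1$llama
  sorted[4] = aGC1$llam
  sorted[5] = amaGC1$ll
  sorted[6] = lamaGC1$l
  sorted[7] = llamaGC1$
  sorted[8] = maGC1$lla
sorted[1] = 1$llamaGC

Answer: 1$llamaGC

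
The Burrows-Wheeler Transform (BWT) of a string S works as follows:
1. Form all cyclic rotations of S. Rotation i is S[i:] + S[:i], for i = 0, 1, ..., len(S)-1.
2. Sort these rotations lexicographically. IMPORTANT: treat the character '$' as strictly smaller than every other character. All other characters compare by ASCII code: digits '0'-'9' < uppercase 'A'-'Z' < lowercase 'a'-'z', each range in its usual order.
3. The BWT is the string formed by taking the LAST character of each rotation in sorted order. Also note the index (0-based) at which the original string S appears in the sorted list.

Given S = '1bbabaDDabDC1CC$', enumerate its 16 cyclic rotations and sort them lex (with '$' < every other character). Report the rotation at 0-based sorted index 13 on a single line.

Answer: baDDabDC1CC$1bba

Derivation:
All 16 rotations (rotation i = S[i:]+S[:i]):
  rot[0] = 1bbabaDDabDC1CC$
  rot[1] = bbabaDDabDC1CC$1
  rot[2] = babaDDabDC1CC$1b
  rot[3] = abaDDabDC1CC$1bb
  rot[4] = baDDabDC1CC$1bba
  rot[5] = aDDabDC1CC$1bbab
  rot[6] = DDabDC1CC$1bbaba
  rot[7] = DabDC1CC$1bbabaD
  rot[8] = abDC1CC$1bbabaDD
  rot[9] = bDC1CC$1bbabaDDa
  rot[10] = DC1CC$1bbabaDDab
  rot[11] = C1CC$1bbabaDDabD
  rot[12] = 1CC$1bbabaDDabDC
  rot[13] = CC$1bbabaDDabDC1
  rot[14] = C$1bbabaDDabDC1C
  rot[15] = $1bbabaDDabDC1CC
Sorted (with $ < everything):
  sorted[0] = $1bbabaDDabDC1CC
  sorted[1] = 1CC$1bbabaDDabDC
  sorted[2] = 1bbabaDDabDC1CC$
  sorted[3] = C$1bbabaDDabDC1C
  sorted[4] = C1CC$1bbabaDDabD
  sorted[5] = CC$1bbabaDDabDC1
  sorted[6] = DC1CC$1bbabaDDab
  sorted[7] = DDabDC1CC$1bbaba
  sorted[8] = DabDC1CC$1bbabaD
  sorted[9] = aDDabDC1CC$1bbab
  sorted[10] = abDC1CC$1bbabaDD
  sorted[11] = abaDDabDC1CC$1bb
  sorted[12] = bDC1CC$1bbabaDDa
  sorted[13] = baDDabDC1CC$1bba
  sorted[14] = babaDDabDC1CC$1b
  sorted[15] = bbabaDDabDC1CC$1
sorted[13] = baDDabDC1CC$1bba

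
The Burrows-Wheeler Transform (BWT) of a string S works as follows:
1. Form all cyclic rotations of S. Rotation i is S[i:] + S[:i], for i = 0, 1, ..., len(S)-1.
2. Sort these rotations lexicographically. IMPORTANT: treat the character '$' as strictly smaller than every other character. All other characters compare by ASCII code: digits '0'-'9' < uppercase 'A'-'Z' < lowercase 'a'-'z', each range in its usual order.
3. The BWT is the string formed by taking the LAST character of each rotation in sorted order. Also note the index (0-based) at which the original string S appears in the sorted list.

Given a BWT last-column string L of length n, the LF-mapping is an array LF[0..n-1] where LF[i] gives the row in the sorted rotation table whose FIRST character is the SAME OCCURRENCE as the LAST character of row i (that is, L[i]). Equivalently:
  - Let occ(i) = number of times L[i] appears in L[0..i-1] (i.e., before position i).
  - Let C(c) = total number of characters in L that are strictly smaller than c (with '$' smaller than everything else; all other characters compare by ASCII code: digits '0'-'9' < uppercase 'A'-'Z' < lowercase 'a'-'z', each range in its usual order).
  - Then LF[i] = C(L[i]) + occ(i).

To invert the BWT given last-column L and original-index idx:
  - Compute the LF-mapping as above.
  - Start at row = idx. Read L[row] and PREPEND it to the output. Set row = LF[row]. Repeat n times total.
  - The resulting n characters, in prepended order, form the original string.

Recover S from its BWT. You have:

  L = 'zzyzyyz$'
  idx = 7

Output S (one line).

LF mapping: 4 5 1 6 2 3 7 0
Walk LF starting at row 7, prepending L[row]:
  step 1: row=7, L[7]='$', prepend. Next row=LF[7]=0
  step 2: row=0, L[0]='z', prepend. Next row=LF[0]=4
  step 3: row=4, L[4]='y', prepend. Next row=LF[4]=2
  step 4: row=2, L[2]='y', prepend. Next row=LF[2]=1
  step 5: row=1, L[1]='z', prepend. Next row=LF[1]=5
  step 6: row=5, L[5]='y', prepend. Next row=LF[5]=3
  step 7: row=3, L[3]='z', prepend. Next row=LF[3]=6
  step 8: row=6, L[6]='z', prepend. Next row=LF[6]=7
Reversed output: zzyzyyz$

Answer: zzyzyyz$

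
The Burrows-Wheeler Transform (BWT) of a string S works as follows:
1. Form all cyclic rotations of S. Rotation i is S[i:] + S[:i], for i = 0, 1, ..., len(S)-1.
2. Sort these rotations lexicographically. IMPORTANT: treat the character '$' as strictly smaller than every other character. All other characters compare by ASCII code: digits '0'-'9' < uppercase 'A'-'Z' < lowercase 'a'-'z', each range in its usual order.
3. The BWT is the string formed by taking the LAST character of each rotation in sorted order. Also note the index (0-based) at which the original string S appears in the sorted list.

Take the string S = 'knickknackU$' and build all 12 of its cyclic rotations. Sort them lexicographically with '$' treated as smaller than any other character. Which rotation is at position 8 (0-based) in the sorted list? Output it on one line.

All 12 rotations (rotation i = S[i:]+S[:i]):
  rot[0] = knickknackU$
  rot[1] = nickknackU$k
  rot[2] = ickknackU$kn
  rot[3] = ckknackU$kni
  rot[4] = kknackU$knic
  rot[5] = knackU$knick
  rot[6] = nackU$knickk
  rot[7] = ackU$knickkn
  rot[8] = ckU$knickkna
  rot[9] = kU$knickknac
  rot[10] = U$knickknack
  rot[11] = $knickknackU
Sorted (with $ < everything):
  sorted[0] = $knickknackU
  sorted[1] = U$knickknack
  sorted[2] = ackU$knickkn
  sorted[3] = ckU$knickkna
  sorted[4] = ckknackU$kni
  sorted[5] = ickknackU$kn
  sorted[6] = kU$knickknac
  sorted[7] = kknackU$knic
  sorted[8] = knackU$knick
  sorted[9] = knickknackU$
  sorted[10] = nackU$knickk
  sorted[11] = nickknackU$k
sorted[8] = knackU$knick

Answer: knackU$knick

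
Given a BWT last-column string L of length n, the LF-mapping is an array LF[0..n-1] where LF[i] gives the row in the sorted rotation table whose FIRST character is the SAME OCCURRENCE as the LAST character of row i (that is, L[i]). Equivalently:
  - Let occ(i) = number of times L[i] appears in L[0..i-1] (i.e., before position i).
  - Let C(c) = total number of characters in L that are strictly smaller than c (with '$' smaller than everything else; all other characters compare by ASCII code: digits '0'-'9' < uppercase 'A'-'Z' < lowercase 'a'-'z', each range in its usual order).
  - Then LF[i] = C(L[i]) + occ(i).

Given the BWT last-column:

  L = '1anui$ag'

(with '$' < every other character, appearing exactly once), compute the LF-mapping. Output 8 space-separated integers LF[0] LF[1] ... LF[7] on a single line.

Answer: 1 2 6 7 5 0 3 4

Derivation:
Char counts: '$':1, '1':1, 'a':2, 'g':1, 'i':1, 'n':1, 'u':1
C (first-col start): C('$')=0, C('1')=1, C('a')=2, C('g')=4, C('i')=5, C('n')=6, C('u')=7
L[0]='1': occ=0, LF[0]=C('1')+0=1+0=1
L[1]='a': occ=0, LF[1]=C('a')+0=2+0=2
L[2]='n': occ=0, LF[2]=C('n')+0=6+0=6
L[3]='u': occ=0, LF[3]=C('u')+0=7+0=7
L[4]='i': occ=0, LF[4]=C('i')+0=5+0=5
L[5]='$': occ=0, LF[5]=C('$')+0=0+0=0
L[6]='a': occ=1, LF[6]=C('a')+1=2+1=3
L[7]='g': occ=0, LF[7]=C('g')+0=4+0=4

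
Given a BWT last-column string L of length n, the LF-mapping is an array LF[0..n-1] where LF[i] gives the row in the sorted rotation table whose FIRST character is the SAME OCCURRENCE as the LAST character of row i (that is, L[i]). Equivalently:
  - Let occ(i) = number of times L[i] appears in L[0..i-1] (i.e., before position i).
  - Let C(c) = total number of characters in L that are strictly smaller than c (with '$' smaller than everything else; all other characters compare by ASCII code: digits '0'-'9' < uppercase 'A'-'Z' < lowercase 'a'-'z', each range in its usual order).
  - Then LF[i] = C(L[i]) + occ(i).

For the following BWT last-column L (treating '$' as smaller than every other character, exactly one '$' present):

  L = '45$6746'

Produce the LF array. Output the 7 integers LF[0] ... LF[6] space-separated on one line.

Answer: 1 3 0 4 6 2 5

Derivation:
Char counts: '$':1, '4':2, '5':1, '6':2, '7':1
C (first-col start): C('$')=0, C('4')=1, C('5')=3, C('6')=4, C('7')=6
L[0]='4': occ=0, LF[0]=C('4')+0=1+0=1
L[1]='5': occ=0, LF[1]=C('5')+0=3+0=3
L[2]='$': occ=0, LF[2]=C('$')+0=0+0=0
L[3]='6': occ=0, LF[3]=C('6')+0=4+0=4
L[4]='7': occ=0, LF[4]=C('7')+0=6+0=6
L[5]='4': occ=1, LF[5]=C('4')+1=1+1=2
L[6]='6': occ=1, LF[6]=C('6')+1=4+1=5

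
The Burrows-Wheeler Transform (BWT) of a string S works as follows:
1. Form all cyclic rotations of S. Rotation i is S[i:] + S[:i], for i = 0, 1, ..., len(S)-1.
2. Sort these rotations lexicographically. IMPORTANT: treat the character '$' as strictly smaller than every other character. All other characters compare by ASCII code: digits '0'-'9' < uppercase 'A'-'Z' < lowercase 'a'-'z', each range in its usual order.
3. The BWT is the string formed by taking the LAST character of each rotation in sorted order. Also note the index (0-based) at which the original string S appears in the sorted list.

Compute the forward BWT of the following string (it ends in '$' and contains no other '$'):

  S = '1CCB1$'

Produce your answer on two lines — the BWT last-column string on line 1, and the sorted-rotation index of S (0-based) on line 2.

All 6 rotations (rotation i = S[i:]+S[:i]):
  rot[0] = 1CCB1$
  rot[1] = CCB1$1
  rot[2] = CB1$1C
  rot[3] = B1$1CC
  rot[4] = 1$1CCB
  rot[5] = $1CCB1
Sorted (with $ < everything):
  sorted[0] = $1CCB1  (last char: '1')
  sorted[1] = 1$1CCB  (last char: 'B')
  sorted[2] = 1CCB1$  (last char: '$')
  sorted[3] = B1$1CC  (last char: 'C')
  sorted[4] = CB1$1C  (last char: 'C')
  sorted[5] = CCB1$1  (last char: '1')
Last column: 1B$CC1
Original string S is at sorted index 2

Answer: 1B$CC1
2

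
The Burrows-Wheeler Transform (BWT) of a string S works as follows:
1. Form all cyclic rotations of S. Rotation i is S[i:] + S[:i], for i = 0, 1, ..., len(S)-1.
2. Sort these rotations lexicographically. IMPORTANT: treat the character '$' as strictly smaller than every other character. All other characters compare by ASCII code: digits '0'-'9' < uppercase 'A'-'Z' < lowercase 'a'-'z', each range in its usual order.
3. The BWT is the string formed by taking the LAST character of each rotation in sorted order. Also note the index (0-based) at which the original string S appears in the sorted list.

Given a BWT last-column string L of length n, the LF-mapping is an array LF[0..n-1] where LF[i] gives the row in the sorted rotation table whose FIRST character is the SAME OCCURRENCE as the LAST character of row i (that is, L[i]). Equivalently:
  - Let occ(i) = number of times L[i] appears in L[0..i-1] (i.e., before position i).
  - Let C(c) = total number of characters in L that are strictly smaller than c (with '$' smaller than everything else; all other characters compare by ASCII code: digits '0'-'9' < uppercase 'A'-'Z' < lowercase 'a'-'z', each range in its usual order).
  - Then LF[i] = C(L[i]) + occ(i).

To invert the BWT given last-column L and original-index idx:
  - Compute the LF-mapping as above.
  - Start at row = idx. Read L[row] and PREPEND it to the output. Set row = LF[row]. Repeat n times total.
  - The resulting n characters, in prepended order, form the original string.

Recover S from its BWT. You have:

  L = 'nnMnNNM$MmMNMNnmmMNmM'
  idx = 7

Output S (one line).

LF mapping: 17 18 1 19 8 9 2 0 3 13 4 10 5 11 20 14 15 6 12 16 7
Walk LF starting at row 7, prepending L[row]:
  step 1: row=7, L[7]='$', prepend. Next row=LF[7]=0
  step 2: row=0, L[0]='n', prepend. Next row=LF[0]=17
  step 3: row=17, L[17]='M', prepend. Next row=LF[17]=6
  step 4: row=6, L[6]='M', prepend. Next row=LF[6]=2
  step 5: row=2, L[2]='M', prepend. Next row=LF[2]=1
  step 6: row=1, L[1]='n', prepend. Next row=LF[1]=18
  step 7: row=18, L[18]='N', prepend. Next row=LF[18]=12
  step 8: row=12, L[12]='M', prepend. Next row=LF[12]=5
  step 9: row=5, L[5]='N', prepend. Next row=LF[5]=9
  step 10: row=9, L[9]='m', prepend. Next row=LF[9]=13
  step 11: row=13, L[13]='N', prepend. Next row=LF[13]=11
  step 12: row=11, L[11]='N', prepend. Next row=LF[11]=10
  step 13: row=10, L[10]='M', prepend. Next row=LF[10]=4
  step 14: row=4, L[4]='N', prepend. Next row=LF[4]=8
  step 15: row=8, L[8]='M', prepend. Next row=LF[8]=3
  step 16: row=3, L[3]='n', prepend. Next row=LF[3]=19
  step 17: row=19, L[19]='m', prepend. Next row=LF[19]=16
  step 18: row=16, L[16]='m', prepend. Next row=LF[16]=15
  step 19: row=15, L[15]='m', prepend. Next row=LF[15]=14
  step 20: row=14, L[14]='n', prepend. Next row=LF[14]=20
  step 21: row=20, L[20]='M', prepend. Next row=LF[20]=7
Reversed output: MnmmmnMNMNNmNMNnMMMn$

Answer: MnmmmnMNMNNmNMNnMMMn$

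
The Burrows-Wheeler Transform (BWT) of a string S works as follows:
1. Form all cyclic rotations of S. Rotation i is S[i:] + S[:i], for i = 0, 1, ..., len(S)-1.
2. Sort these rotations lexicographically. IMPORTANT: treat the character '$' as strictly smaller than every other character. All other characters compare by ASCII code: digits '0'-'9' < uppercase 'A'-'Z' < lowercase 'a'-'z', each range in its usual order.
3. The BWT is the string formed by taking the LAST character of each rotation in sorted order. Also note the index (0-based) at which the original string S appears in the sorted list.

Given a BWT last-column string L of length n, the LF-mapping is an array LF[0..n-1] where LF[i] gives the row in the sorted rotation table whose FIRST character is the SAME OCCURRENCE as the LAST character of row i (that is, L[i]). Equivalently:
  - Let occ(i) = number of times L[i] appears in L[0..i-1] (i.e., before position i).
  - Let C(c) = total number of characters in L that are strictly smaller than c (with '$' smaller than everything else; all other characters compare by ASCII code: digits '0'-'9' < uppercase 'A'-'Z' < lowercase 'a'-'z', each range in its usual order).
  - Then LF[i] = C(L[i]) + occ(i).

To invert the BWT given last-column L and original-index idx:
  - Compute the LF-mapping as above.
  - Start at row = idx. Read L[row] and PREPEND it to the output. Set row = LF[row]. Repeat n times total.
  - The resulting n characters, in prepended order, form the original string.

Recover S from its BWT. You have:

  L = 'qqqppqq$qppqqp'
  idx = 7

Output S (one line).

Answer: qppqpqqqqppqq$

Derivation:
LF mapping: 6 7 8 1 2 9 10 0 11 3 4 12 13 5
Walk LF starting at row 7, prepending L[row]:
  step 1: row=7, L[7]='$', prepend. Next row=LF[7]=0
  step 2: row=0, L[0]='q', prepend. Next row=LF[0]=6
  step 3: row=6, L[6]='q', prepend. Next row=LF[6]=10
  step 4: row=10, L[10]='p', prepend. Next row=LF[10]=4
  step 5: row=4, L[4]='p', prepend. Next row=LF[4]=2
  step 6: row=2, L[2]='q', prepend. Next row=LF[2]=8
  step 7: row=8, L[8]='q', prepend. Next row=LF[8]=11
  step 8: row=11, L[11]='q', prepend. Next row=LF[11]=12
  step 9: row=12, L[12]='q', prepend. Next row=LF[12]=13
  step 10: row=13, L[13]='p', prepend. Next row=LF[13]=5
  step 11: row=5, L[5]='q', prepend. Next row=LF[5]=9
  step 12: row=9, L[9]='p', prepend. Next row=LF[9]=3
  step 13: row=3, L[3]='p', prepend. Next row=LF[3]=1
  step 14: row=1, L[1]='q', prepend. Next row=LF[1]=7
Reversed output: qppqpqqqqppqq$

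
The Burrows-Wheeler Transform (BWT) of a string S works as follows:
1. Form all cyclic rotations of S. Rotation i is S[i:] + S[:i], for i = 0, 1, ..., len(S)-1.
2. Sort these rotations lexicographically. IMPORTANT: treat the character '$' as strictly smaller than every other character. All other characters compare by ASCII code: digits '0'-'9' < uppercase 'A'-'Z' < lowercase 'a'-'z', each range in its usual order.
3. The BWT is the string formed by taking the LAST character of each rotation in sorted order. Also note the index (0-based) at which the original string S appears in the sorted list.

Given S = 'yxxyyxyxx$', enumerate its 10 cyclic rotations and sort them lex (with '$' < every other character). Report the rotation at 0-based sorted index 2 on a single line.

All 10 rotations (rotation i = S[i:]+S[:i]):
  rot[0] = yxxyyxyxx$
  rot[1] = xxyyxyxx$y
  rot[2] = xyyxyxx$yx
  rot[3] = yyxyxx$yxx
  rot[4] = yxyxx$yxxy
  rot[5] = xyxx$yxxyy
  rot[6] = yxx$yxxyyx
  rot[7] = xx$yxxyyxy
  rot[8] = x$yxxyyxyx
  rot[9] = $yxxyyxyxx
Sorted (with $ < everything):
  sorted[0] = $yxxyyxyxx
  sorted[1] = x$yxxyyxyx
  sorted[2] = xx$yxxyyxy
  sorted[3] = xxyyxyxx$y
  sorted[4] = xyxx$yxxyy
  sorted[5] = xyyxyxx$yx
  sorted[6] = yxx$yxxyyx
  sorted[7] = yxxyyxyxx$
  sorted[8] = yxyxx$yxxy
  sorted[9] = yyxyxx$yxx
sorted[2] = xx$yxxyyxy

Answer: xx$yxxyyxy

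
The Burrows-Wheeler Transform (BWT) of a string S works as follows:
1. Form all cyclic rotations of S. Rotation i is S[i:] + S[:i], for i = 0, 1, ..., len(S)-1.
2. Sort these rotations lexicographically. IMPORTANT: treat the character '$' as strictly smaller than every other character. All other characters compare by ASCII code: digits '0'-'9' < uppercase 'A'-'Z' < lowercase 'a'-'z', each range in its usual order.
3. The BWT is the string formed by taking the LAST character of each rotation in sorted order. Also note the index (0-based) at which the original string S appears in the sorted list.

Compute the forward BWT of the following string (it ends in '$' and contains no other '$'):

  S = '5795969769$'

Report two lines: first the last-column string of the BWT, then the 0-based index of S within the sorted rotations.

Answer: 9$979956756
1

Derivation:
All 11 rotations (rotation i = S[i:]+S[:i]):
  rot[0] = 5795969769$
  rot[1] = 795969769$5
  rot[2] = 95969769$57
  rot[3] = 5969769$579
  rot[4] = 969769$5795
  rot[5] = 69769$57959
  rot[6] = 9769$579596
  rot[7] = 769$5795969
  rot[8] = 69$57959697
  rot[9] = 9$579596976
  rot[10] = $5795969769
Sorted (with $ < everything):
  sorted[0] = $5795969769  (last char: '9')
  sorted[1] = 5795969769$  (last char: '$')
  sorted[2] = 5969769$579  (last char: '9')
  sorted[3] = 69$57959697  (last char: '7')
  sorted[4] = 69769$57959  (last char: '9')
  sorted[5] = 769$5795969  (last char: '9')
  sorted[6] = 795969769$5  (last char: '5')
  sorted[7] = 9$579596976  (last char: '6')
  sorted[8] = 95969769$57  (last char: '7')
  sorted[9] = 969769$5795  (last char: '5')
  sorted[10] = 9769$579596  (last char: '6')
Last column: 9$979956756
Original string S is at sorted index 1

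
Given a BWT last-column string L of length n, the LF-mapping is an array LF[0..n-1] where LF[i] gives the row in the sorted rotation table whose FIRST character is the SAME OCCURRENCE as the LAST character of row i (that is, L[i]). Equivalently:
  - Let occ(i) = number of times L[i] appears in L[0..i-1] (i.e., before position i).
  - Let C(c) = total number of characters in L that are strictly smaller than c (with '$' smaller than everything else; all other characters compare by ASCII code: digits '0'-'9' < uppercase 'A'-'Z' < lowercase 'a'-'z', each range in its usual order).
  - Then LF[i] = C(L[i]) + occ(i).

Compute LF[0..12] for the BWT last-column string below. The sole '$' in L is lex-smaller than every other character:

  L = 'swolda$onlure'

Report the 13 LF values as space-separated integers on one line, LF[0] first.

Answer: 10 12 7 4 2 1 0 8 6 5 11 9 3

Derivation:
Char counts: '$':1, 'a':1, 'd':1, 'e':1, 'l':2, 'n':1, 'o':2, 'r':1, 's':1, 'u':1, 'w':1
C (first-col start): C('$')=0, C('a')=1, C('d')=2, C('e')=3, C('l')=4, C('n')=6, C('o')=7, C('r')=9, C('s')=10, C('u')=11, C('w')=12
L[0]='s': occ=0, LF[0]=C('s')+0=10+0=10
L[1]='w': occ=0, LF[1]=C('w')+0=12+0=12
L[2]='o': occ=0, LF[2]=C('o')+0=7+0=7
L[3]='l': occ=0, LF[3]=C('l')+0=4+0=4
L[4]='d': occ=0, LF[4]=C('d')+0=2+0=2
L[5]='a': occ=0, LF[5]=C('a')+0=1+0=1
L[6]='$': occ=0, LF[6]=C('$')+0=0+0=0
L[7]='o': occ=1, LF[7]=C('o')+1=7+1=8
L[8]='n': occ=0, LF[8]=C('n')+0=6+0=6
L[9]='l': occ=1, LF[9]=C('l')+1=4+1=5
L[10]='u': occ=0, LF[10]=C('u')+0=11+0=11
L[11]='r': occ=0, LF[11]=C('r')+0=9+0=9
L[12]='e': occ=0, LF[12]=C('e')+0=3+0=3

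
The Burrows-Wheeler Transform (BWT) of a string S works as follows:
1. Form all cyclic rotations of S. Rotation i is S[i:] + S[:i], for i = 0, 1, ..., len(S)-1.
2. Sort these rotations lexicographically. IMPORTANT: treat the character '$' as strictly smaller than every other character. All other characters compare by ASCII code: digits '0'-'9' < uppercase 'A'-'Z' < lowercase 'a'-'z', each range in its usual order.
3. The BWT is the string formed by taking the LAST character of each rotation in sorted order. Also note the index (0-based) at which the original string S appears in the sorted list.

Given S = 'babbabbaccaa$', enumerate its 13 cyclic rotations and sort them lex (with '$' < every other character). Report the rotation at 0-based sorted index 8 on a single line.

All 13 rotations (rotation i = S[i:]+S[:i]):
  rot[0] = babbabbaccaa$
  rot[1] = abbabbaccaa$b
  rot[2] = bbabbaccaa$ba
  rot[3] = babbaccaa$bab
  rot[4] = abbaccaa$babb
  rot[5] = bbaccaa$babba
  rot[6] = baccaa$babbab
  rot[7] = accaa$babbabb
  rot[8] = ccaa$babbabba
  rot[9] = caa$babbabbac
  rot[10] = aa$babbabbacc
  rot[11] = a$babbabbacca
  rot[12] = $babbabbaccaa
Sorted (with $ < everything):
  sorted[0] = $babbabbaccaa
  sorted[1] = a$babbabbacca
  sorted[2] = aa$babbabbacc
  sorted[3] = abbabbaccaa$b
  sorted[4] = abbaccaa$babb
  sorted[5] = accaa$babbabb
  sorted[6] = babbabbaccaa$
  sorted[7] = babbaccaa$bab
  sorted[8] = baccaa$babbab
  sorted[9] = bbabbaccaa$ba
  sorted[10] = bbaccaa$babba
  sorted[11] = caa$babbabbac
  sorted[12] = ccaa$babbabba
sorted[8] = baccaa$babbab

Answer: baccaa$babbab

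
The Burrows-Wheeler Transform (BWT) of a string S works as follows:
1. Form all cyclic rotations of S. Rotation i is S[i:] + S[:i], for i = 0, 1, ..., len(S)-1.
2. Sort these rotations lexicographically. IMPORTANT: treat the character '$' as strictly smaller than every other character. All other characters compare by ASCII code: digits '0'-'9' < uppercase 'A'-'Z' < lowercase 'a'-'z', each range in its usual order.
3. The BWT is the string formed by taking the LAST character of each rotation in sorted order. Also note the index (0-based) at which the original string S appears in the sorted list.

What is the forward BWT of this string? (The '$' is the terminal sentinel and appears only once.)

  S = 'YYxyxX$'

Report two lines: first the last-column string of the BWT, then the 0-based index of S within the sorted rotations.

Answer: Xx$YyYx
2

Derivation:
All 7 rotations (rotation i = S[i:]+S[:i]):
  rot[0] = YYxyxX$
  rot[1] = YxyxX$Y
  rot[2] = xyxX$YY
  rot[3] = yxX$YYx
  rot[4] = xX$YYxy
  rot[5] = X$YYxyx
  rot[6] = $YYxyxX
Sorted (with $ < everything):
  sorted[0] = $YYxyxX  (last char: 'X')
  sorted[1] = X$YYxyx  (last char: 'x')
  sorted[2] = YYxyxX$  (last char: '$')
  sorted[3] = YxyxX$Y  (last char: 'Y')
  sorted[4] = xX$YYxy  (last char: 'y')
  sorted[5] = xyxX$YY  (last char: 'Y')
  sorted[6] = yxX$YYx  (last char: 'x')
Last column: Xx$YyYx
Original string S is at sorted index 2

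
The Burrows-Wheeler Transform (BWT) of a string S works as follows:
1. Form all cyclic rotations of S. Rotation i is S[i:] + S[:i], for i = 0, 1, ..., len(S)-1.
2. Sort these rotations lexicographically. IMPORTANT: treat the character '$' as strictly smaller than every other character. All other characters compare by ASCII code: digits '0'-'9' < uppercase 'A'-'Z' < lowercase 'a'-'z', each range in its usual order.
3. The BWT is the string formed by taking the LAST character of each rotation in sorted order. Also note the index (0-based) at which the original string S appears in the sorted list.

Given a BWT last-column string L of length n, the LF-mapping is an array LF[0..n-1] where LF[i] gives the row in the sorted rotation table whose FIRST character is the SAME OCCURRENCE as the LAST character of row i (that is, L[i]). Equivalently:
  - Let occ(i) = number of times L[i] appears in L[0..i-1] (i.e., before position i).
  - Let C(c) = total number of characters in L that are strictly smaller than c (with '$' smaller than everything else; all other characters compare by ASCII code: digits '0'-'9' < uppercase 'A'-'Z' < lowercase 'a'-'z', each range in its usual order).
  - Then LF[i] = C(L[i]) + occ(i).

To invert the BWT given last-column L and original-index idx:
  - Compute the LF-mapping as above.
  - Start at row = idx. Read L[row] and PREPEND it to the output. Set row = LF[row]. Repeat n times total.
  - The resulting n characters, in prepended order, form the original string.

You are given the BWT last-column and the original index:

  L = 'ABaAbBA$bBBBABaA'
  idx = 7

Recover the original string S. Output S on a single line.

LF mapping: 1 6 12 2 14 7 3 0 15 8 9 10 4 11 13 5
Walk LF starting at row 7, prepending L[row]:
  step 1: row=7, L[7]='$', prepend. Next row=LF[7]=0
  step 2: row=0, L[0]='A', prepend. Next row=LF[0]=1
  step 3: row=1, L[1]='B', prepend. Next row=LF[1]=6
  step 4: row=6, L[6]='A', prepend. Next row=LF[6]=3
  step 5: row=3, L[3]='A', prepend. Next row=LF[3]=2
  step 6: row=2, L[2]='a', prepend. Next row=LF[2]=12
  step 7: row=12, L[12]='A', prepend. Next row=LF[12]=4
  step 8: row=4, L[4]='b', prepend. Next row=LF[4]=14
  step 9: row=14, L[14]='a', prepend. Next row=LF[14]=13
  step 10: row=13, L[13]='B', prepend. Next row=LF[13]=11
  step 11: row=11, L[11]='B', prepend. Next row=LF[11]=10
  step 12: row=10, L[10]='B', prepend. Next row=LF[10]=9
  step 13: row=9, L[9]='B', prepend. Next row=LF[9]=8
  step 14: row=8, L[8]='b', prepend. Next row=LF[8]=15
  step 15: row=15, L[15]='A', prepend. Next row=LF[15]=5
  step 16: row=5, L[5]='B', prepend. Next row=LF[5]=7
Reversed output: BAbBBBBabAaAABA$

Answer: BAbBBBBabAaAABA$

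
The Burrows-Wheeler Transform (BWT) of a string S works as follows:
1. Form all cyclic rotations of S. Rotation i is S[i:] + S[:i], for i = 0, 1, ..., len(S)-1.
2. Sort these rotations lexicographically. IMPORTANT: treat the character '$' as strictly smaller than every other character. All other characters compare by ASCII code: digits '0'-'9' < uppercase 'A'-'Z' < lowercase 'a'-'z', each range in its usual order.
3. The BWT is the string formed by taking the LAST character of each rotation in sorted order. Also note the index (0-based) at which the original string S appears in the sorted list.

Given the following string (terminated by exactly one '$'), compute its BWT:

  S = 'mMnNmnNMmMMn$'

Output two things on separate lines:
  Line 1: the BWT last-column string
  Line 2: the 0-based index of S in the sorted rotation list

All 13 rotations (rotation i = S[i:]+S[:i]):
  rot[0] = mMnNmnNMmMMn$
  rot[1] = MnNmnNMmMMn$m
  rot[2] = nNmnNMmMMn$mM
  rot[3] = NmnNMmMMn$mMn
  rot[4] = mnNMmMMn$mMnN
  rot[5] = nNMmMMn$mMnNm
  rot[6] = NMmMMn$mMnNmn
  rot[7] = MmMMn$mMnNmnN
  rot[8] = mMMn$mMnNmnNM
  rot[9] = MMn$mMnNmnNMm
  rot[10] = Mn$mMnNmnNMmM
  rot[11] = n$mMnNmnNMmMM
  rot[12] = $mMnNmnNMmMMn
Sorted (with $ < everything):
  sorted[0] = $mMnNmnNMmMMn  (last char: 'n')
  sorted[1] = MMn$mMnNmnNMm  (last char: 'm')
  sorted[2] = MmMMn$mMnNmnN  (last char: 'N')
  sorted[3] = Mn$mMnNmnNMmM  (last char: 'M')
  sorted[4] = MnNmnNMmMMn$m  (last char: 'm')
  sorted[5] = NMmMMn$mMnNmn  (last char: 'n')
  sorted[6] = NmnNMmMMn$mMn  (last char: 'n')
  sorted[7] = mMMn$mMnNmnNM  (last char: 'M')
  sorted[8] = mMnNmnNMmMMn$  (last char: '$')
  sorted[9] = mnNMmMMn$mMnN  (last char: 'N')
  sorted[10] = n$mMnNmnNMmMM  (last char: 'M')
  sorted[11] = nNMmMMn$mMnNm  (last char: 'm')
  sorted[12] = nNmnNMmMMn$mM  (last char: 'M')
Last column: nmNMmnnM$NMmM
Original string S is at sorted index 8

Answer: nmNMmnnM$NMmM
8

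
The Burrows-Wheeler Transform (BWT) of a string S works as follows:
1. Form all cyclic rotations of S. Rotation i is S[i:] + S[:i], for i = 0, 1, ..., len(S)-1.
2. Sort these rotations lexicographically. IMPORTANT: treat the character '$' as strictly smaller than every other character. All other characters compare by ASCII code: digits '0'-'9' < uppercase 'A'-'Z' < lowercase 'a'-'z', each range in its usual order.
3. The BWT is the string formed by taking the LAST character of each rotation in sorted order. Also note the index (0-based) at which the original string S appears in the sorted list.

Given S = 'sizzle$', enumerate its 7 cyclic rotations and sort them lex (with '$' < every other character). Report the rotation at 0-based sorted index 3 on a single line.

All 7 rotations (rotation i = S[i:]+S[:i]):
  rot[0] = sizzle$
  rot[1] = izzle$s
  rot[2] = zzle$si
  rot[3] = zle$siz
  rot[4] = le$sizz
  rot[5] = e$sizzl
  rot[6] = $sizzle
Sorted (with $ < everything):
  sorted[0] = $sizzle
  sorted[1] = e$sizzl
  sorted[2] = izzle$s
  sorted[3] = le$sizz
  sorted[4] = sizzle$
  sorted[5] = zle$siz
  sorted[6] = zzle$si
sorted[3] = le$sizz

Answer: le$sizz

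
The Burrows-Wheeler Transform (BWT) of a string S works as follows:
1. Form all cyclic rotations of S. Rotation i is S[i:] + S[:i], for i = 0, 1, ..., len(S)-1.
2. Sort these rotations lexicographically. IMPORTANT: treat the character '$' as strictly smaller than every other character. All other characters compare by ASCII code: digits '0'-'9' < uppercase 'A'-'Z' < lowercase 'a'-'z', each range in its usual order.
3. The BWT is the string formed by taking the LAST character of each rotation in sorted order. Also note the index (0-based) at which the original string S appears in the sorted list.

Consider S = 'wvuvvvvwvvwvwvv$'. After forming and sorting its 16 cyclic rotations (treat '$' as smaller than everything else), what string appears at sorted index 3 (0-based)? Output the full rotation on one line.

Answer: vuvvvvwvvwvwvv$w

Derivation:
All 16 rotations (rotation i = S[i:]+S[:i]):
  rot[0] = wvuvvvvwvvwvwvv$
  rot[1] = vuvvvvwvvwvwvv$w
  rot[2] = uvvvvwvvwvwvv$wv
  rot[3] = vvvvwvvwvwvv$wvu
  rot[4] = vvvwvvwvwvv$wvuv
  rot[5] = vvwvvwvwvv$wvuvv
  rot[6] = vwvvwvwvv$wvuvvv
  rot[7] = wvvwvwvv$wvuvvvv
  rot[8] = vvwvwvv$wvuvvvvw
  rot[9] = vwvwvv$wvuvvvvwv
  rot[10] = wvwvv$wvuvvvvwvv
  rot[11] = vwvv$wvuvvvvwvvw
  rot[12] = wvv$wvuvvvvwvvwv
  rot[13] = vv$wvuvvvvwvvwvw
  rot[14] = v$wvuvvvvwvvwvwv
  rot[15] = $wvuvvvvwvvwvwvv
Sorted (with $ < everything):
  sorted[0] = $wvuvvvvwvvwvwvv
  sorted[1] = uvvvvwvvwvwvv$wv
  sorted[2] = v$wvuvvvvwvvwvwv
  sorted[3] = vuvvvvwvvwvwvv$w
  sorted[4] = vv$wvuvvvvwvvwvw
  sorted[5] = vvvvwvvwvwvv$wvu
  sorted[6] = vvvwvvwvwvv$wvuv
  sorted[7] = vvwvvwvwvv$wvuvv
  sorted[8] = vvwvwvv$wvuvvvvw
  sorted[9] = vwvv$wvuvvvvwvvw
  sorted[10] = vwvvwvwvv$wvuvvv
  sorted[11] = vwvwvv$wvuvvvvwv
  sorted[12] = wvuvvvvwvvwvwvv$
  sorted[13] = wvv$wvuvvvvwvvwv
  sorted[14] = wvvwvwvv$wvuvvvv
  sorted[15] = wvwvv$wvuvvvvwvv
sorted[3] = vuvvvvwvvwvwvv$w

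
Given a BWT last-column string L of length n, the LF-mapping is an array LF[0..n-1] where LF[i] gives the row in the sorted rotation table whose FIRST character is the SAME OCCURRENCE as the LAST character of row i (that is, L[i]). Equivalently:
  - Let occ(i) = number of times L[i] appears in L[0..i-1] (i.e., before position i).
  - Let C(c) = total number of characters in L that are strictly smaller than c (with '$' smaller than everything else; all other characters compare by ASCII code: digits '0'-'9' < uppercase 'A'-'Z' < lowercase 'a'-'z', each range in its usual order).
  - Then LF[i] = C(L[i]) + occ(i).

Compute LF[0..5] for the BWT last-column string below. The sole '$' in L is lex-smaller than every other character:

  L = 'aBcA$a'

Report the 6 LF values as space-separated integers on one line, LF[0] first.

Answer: 3 2 5 1 0 4

Derivation:
Char counts: '$':1, 'A':1, 'B':1, 'a':2, 'c':1
C (first-col start): C('$')=0, C('A')=1, C('B')=2, C('a')=3, C('c')=5
L[0]='a': occ=0, LF[0]=C('a')+0=3+0=3
L[1]='B': occ=0, LF[1]=C('B')+0=2+0=2
L[2]='c': occ=0, LF[2]=C('c')+0=5+0=5
L[3]='A': occ=0, LF[3]=C('A')+0=1+0=1
L[4]='$': occ=0, LF[4]=C('$')+0=0+0=0
L[5]='a': occ=1, LF[5]=C('a')+1=3+1=4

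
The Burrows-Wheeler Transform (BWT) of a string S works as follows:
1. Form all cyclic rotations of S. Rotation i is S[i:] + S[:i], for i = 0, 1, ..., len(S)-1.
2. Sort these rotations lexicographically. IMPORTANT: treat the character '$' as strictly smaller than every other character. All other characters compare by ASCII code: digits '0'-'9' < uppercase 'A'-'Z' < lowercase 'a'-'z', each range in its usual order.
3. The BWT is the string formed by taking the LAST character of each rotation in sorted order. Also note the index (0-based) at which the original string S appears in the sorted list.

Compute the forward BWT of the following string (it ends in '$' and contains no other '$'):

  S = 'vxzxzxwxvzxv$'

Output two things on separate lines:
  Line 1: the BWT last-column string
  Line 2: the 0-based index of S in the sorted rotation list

All 13 rotations (rotation i = S[i:]+S[:i]):
  rot[0] = vxzxzxwxvzxv$
  rot[1] = xzxzxwxvzxv$v
  rot[2] = zxzxwxvzxv$vx
  rot[3] = xzxwxvzxv$vxz
  rot[4] = zxwxvzxv$vxzx
  rot[5] = xwxvzxv$vxzxz
  rot[6] = wxvzxv$vxzxzx
  rot[7] = xvzxv$vxzxzxw
  rot[8] = vzxv$vxzxzxwx
  rot[9] = zxv$vxzxzxwxv
  rot[10] = xv$vxzxzxwxvz
  rot[11] = v$vxzxzxwxvzx
  rot[12] = $vxzxzxwxvzxv
Sorted (with $ < everything):
  sorted[0] = $vxzxzxwxvzxv  (last char: 'v')
  sorted[1] = v$vxzxzxwxvzx  (last char: 'x')
  sorted[2] = vxzxzxwxvzxv$  (last char: '$')
  sorted[3] = vzxv$vxzxzxwx  (last char: 'x')
  sorted[4] = wxvzxv$vxzxzx  (last char: 'x')
  sorted[5] = xv$vxzxzxwxvz  (last char: 'z')
  sorted[6] = xvzxv$vxzxzxw  (last char: 'w')
  sorted[7] = xwxvzxv$vxzxz  (last char: 'z')
  sorted[8] = xzxwxvzxv$vxz  (last char: 'z')
  sorted[9] = xzxzxwxvzxv$v  (last char: 'v')
  sorted[10] = zxv$vxzxzxwxv  (last char: 'v')
  sorted[11] = zxwxvzxv$vxzx  (last char: 'x')
  sorted[12] = zxzxwxvzxv$vx  (last char: 'x')
Last column: vx$xxzwzzvvxx
Original string S is at sorted index 2

Answer: vx$xxzwzzvvxx
2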